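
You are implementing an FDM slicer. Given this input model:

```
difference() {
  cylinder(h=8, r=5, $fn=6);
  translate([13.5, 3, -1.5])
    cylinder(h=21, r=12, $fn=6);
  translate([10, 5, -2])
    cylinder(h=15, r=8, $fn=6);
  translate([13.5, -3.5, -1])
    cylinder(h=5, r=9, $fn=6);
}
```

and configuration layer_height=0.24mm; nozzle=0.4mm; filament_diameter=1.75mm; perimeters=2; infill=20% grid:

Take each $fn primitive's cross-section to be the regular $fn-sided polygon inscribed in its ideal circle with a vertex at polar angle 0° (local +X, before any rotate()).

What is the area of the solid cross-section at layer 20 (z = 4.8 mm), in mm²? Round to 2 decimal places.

56.96 mm²

At z = 4.8 mm: the r=5 cylinder contributes a regular 6-gon of circumradius 5 (area = (6/2)·5.000²·sin(360°/6) = 64.95 mm²); the r=12 cylinder at (13.5, 3) gives a regular 6-gon of circumradius 12 (constant along its height) (area = (6/2)·12.000²·sin(360°/6) = 374.12 mm²); the cylinder at (10, 5): section is a regular 6-gon, circumradius r=8 (area = (6/2)·8.000²·sin(360°/6) = 166.28 mm²); the cylinder at (13.5, -3.5) is absent (z outside [-1, 4]); Subtracting the remaining from the first: starting from the r=5 cylinder (64.95 mm²), the r=12 cylinder at (13.5, 3) partially overlaps it — only the 7.99 mm² overlap (of its 374.12 mm²) is removed, clipping the outline; the r=8 cylinder at (10, 5) misses the remaining region (no effect) — area = 56.96 mm². Overall, the cross-section is a single solid region. Net area = 56.96 mm².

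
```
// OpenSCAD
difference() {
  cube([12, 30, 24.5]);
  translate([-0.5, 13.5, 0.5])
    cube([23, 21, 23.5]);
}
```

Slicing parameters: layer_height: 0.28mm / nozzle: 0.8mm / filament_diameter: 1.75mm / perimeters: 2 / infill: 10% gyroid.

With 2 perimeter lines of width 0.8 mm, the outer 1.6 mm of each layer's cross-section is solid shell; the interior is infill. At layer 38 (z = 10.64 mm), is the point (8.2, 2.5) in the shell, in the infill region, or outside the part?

infill

At z = 10.64 mm: the cube (footprint 12×30) is included at this height; the cube at (-0.5, 13.5) is present — its section is the full 23×21 rectangle; Subtracting the remaining from the first: starting from the 12×30 cube, the 23×21 cube at (-0.5, 13.5) partially overlaps it — only the 198.00 mm² overlap (of its 483.00 mm²) is removed, clipping the outline — 1 connected region. Overall, the cross-section is a single solid region. The nearest boundary edge runs (12.00, 0.00)→(0.00, 0.00); distance from the point to it = 2.50 mm. The point is inside the cross-section and 2.50 mm from the nearest boundary — more than the 1.6 mm shell width (2 × 0.8), so it's in the infill interior.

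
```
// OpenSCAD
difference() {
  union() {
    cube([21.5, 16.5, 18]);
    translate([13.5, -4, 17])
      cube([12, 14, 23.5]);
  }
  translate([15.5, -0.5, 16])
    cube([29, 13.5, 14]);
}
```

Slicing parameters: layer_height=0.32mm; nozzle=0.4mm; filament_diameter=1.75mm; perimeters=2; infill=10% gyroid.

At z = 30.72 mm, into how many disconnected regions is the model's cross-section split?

1

At z = 30.72 mm: the cube is not intersected at this z (z outside [0, 18]); the cube at (13.5, -4) is present — its section is the full 12×14 rectangle; Taking the union: only the 12×14 cube at (13.5, -4) is present, so the union is just that shape — 1 connected region; the cube at (15.5, -0.5) is not intersected at this z (z outside [16, 30]); Subtracting the remaining from the first: none of the subtracted shapes is present at this height, so that combined region is unchanged — 1 connected region. The result has 1 disconnected region.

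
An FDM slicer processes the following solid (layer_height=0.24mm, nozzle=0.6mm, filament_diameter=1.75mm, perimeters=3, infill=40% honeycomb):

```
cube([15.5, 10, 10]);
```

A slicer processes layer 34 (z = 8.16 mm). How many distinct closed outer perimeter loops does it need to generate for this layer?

At z = 8.16 mm: the cube is present — its section is the full 15.5×10 rectangle. The result has 1 disconnected region.

1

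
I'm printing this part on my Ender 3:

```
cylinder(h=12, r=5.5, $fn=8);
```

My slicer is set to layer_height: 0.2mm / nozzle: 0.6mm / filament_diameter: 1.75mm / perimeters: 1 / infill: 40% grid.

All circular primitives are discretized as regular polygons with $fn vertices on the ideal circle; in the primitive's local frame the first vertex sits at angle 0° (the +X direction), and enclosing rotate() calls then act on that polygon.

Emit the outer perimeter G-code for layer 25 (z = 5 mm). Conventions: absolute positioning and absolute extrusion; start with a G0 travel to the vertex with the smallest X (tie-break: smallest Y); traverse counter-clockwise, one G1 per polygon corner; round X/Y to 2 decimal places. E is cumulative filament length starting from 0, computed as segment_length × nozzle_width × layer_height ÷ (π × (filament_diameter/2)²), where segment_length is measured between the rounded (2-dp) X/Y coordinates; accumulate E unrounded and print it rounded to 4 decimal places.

G0 X-5.50 Y0.00 Z5.00
G1 X-3.89 Y-3.89 E0.2100
G1 X0.00 Y-5.50 E0.4201
G1 X3.89 Y-3.89 E0.6301
G1 X5.50 Y0.00 E0.8402
G1 X3.89 Y3.89 E1.0502
G1 X0.00 Y5.50 E1.2602
G1 X-3.89 Y3.89 E1.4703
G1 X-5.50 Y0.00 E1.6803

At z = 5 mm: the r=5.5 cylinder gives a regular 8-gon of circumradius 5.5 (constant along its height). The outline is a single polygon with 8 vertices. Extrusion per mm of travel: 0.6 × 0.2 / (π × 0.875²) = 0.049890. Accumulating E over each segment gives final E = 1.6803.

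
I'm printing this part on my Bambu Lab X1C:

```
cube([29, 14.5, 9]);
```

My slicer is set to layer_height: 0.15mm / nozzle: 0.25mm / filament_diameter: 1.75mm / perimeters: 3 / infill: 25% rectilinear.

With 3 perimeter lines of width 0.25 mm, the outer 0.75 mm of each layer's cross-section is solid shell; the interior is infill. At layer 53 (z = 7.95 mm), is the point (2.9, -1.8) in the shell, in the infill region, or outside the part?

At z = 7.95 mm: the cube is present — its section is the full 29×14.5 rectangle. Overall, the cross-section is a single solid region. The nearest boundary edge runs (0.00, 0.00)→(29.00, 0.00); distance from the point to it = 1.80 mm. The point is not inside any of the regions above, so it lies outside the cross-section (1.80 mm from the nearest boundary).

outside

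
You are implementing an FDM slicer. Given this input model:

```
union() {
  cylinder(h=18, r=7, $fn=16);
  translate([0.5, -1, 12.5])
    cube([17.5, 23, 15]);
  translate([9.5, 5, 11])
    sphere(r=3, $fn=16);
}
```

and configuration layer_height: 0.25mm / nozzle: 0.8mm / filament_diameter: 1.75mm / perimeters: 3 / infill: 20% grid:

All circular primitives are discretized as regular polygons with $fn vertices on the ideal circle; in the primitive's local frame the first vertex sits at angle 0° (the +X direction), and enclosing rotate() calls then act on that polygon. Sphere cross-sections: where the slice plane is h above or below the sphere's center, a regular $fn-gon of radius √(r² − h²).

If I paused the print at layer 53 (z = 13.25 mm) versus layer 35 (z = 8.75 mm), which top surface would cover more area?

layer 53 (z = 13.25 mm)

Layer 53 (z = 13.25): the r=7 cylinder gives a regular 16-gon of circumradius 7 (constant along its height) (area = (16/2)·7.000²·sin(360°/16) = 150.01 mm²); the cube at (0.5, -1) (footprint 17.5×23) is included at this height (area 402.50 mm²); the r=3 sphere at (9.5, 5) slices to a regular 16-gon of circumradius 1.984 (√(r²−h²) with h=2.25 from center) (area = (16/2)·1.984²·sin(360°/16) = 12.05 mm²); Taking the union: the regions partially overlap — summed areas 564.57 mm² minus the doubly-counted overlap 52.48 mm² gives 512.08 mm² — area = 512.08 mm². So its area = 512.08 mm². Layer 35 (z = 8.75): the cylinder: section is a regular 16-gon, circumradius r=7 (area = (16/2)·7.000²·sin(360°/16) = 150.01 mm²); the cube at (0.5, -1) is not intersected at this z (z outside [12.5, 27.5]); the r=3 sphere at (9.5, 5) contributes a regular 16-gon of circumradius √(3²−2.25²) = 1.984 (area = (16/2)·1.984²·sin(360°/16) = 12.05 mm²); Combining (union): the 2 present regions are separate (no shared area or edge), so areas and boundary lengths simply add and each stays a separate island — area = 162.07 mm². So its area = 162.07 mm². Layer 53 is larger (512.08 vs 162.07 mm²).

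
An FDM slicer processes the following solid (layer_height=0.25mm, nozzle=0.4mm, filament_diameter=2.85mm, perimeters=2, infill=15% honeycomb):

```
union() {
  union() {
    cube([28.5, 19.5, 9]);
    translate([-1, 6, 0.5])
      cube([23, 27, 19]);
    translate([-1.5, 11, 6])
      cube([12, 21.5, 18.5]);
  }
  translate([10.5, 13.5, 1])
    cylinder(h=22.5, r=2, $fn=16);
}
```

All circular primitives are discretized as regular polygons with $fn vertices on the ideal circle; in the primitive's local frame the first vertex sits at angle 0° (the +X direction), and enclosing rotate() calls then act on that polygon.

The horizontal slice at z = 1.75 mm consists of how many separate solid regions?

1

At z = 1.75 mm: the cube is present — its section is the full 28.5×19.5 rectangle; the cube at (-1, 6) (footprint 23×27) is included at this height; the cube at (-1.5, 11) does not reach this height (z outside [6, 24.5]); Combining (union): the regions partially overlap (shared area 297.00 mm²), so overlapping operands fuse into one piece — 1 connected region; the cylinder at (10.5, 13.5): section is a regular 16-gon, circumradius r=2; Merging all regions: the r=2 cylinder at (10.5, 13.5) lies entirely inside that combined region, so the union is just that combined region — 1 connected region. The result has 1 disconnected region.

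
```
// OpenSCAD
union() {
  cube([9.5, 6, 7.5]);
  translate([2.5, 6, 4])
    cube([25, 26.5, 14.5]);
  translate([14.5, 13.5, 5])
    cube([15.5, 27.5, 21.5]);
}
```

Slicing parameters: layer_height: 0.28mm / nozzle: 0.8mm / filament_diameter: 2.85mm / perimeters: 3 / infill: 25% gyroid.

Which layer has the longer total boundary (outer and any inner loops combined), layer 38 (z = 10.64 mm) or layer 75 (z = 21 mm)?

layer 38 (z = 10.64 mm)

Layer 38 (z = 10.64): the cube is absent (z outside [0, 7.5]); the 25×26.5 cube at (2.5, 6) contributes its full rectangle (perimeter 103.00 mm); the cube at (14.5, 13.5) (footprint 15.5×27.5) is included at this height (perimeter 86.00 mm); Taking the union: the regions partially overlap (shared area 247.00 mm²), so the edge portions inside another operand are dropped and the merged outline is re-measured after clipping — boundary = 125.00 mm. So its perimeter = 125.00 mm. Layer 75 (z = 21): the cube does not reach this height (z outside [0, 7.5]); the cube at (2.5, 6) does not reach this height (z outside [4, 18.5]); the 15.5×27.5 cube at (14.5, 13.5) contributes its full rectangle (perimeter 86.00 mm); Taking the union: only the 15.5×27.5 cube at (14.5, 13.5) is present, so the union is just that shape — boundary = 86.00 mm. So its perimeter = 86.00 mm. Layer 38 is larger (125.00 vs 86.00 mm).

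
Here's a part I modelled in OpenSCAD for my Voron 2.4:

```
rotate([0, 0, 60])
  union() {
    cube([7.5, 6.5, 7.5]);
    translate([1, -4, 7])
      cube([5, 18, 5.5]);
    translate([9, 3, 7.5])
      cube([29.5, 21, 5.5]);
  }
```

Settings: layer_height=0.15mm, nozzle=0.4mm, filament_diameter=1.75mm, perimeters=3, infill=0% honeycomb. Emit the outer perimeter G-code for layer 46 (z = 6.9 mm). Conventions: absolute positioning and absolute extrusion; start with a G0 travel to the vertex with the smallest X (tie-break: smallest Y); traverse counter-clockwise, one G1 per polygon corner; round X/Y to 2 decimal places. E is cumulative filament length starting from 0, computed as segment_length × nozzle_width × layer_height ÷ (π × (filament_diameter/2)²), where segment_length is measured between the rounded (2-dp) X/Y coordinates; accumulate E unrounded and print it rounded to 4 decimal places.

At z = 6.9 mm: the 7.5×6.5 cube contributes its full rectangle; the cube at (1, -4) is absent (z outside [7, 12.5]); the cube at (9, 3) does not reach this height (z outside [7.5, 13]); Combining (union): only the 7.5×6.5 cube is present, so the union is just that shape — 1 connected region; (whole slice rotated 60° about Z — lengths, areas and connectivity unchanged). The outline is a single polygon with 4 vertices. Extrusion per mm of travel: 0.4 × 0.15 / (π × 0.875²) = 0.024945. Accumulating E over each segment gives final E = 0.6987.

G0 X-5.63 Y3.25 Z6.90
G1 X0.00 Y0.00 E0.1622
G1 X3.75 Y6.50 E0.3494
G1 X-1.88 Y9.75 E0.5115
G1 X-5.63 Y3.25 E0.6987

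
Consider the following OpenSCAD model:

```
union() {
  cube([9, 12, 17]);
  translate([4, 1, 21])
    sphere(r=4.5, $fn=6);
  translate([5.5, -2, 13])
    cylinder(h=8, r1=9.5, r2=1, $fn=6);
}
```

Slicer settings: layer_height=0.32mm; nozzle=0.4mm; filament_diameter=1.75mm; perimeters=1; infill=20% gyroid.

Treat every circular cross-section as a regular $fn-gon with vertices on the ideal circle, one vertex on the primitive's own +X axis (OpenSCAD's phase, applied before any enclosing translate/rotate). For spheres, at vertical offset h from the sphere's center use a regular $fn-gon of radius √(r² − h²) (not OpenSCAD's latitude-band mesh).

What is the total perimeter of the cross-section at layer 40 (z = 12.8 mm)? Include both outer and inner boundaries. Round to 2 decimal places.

At z = 12.8 mm: the 9×12 cube contributes its full rectangle (perimeter 42.00 mm); the sphere at (4, 1) is not intersected at this z (|z−center|=8.200 > r=4.5); the cone at (5.5, -2) does not reach this height (z outside [13, 21]); Combining (union): only the 9×12 cube is present, so the union is just that shape — boundary = 42.00 mm. Overall, the cross-section is a single solid region. Total boundary length (outer) = 42.00 mm.

42.00 mm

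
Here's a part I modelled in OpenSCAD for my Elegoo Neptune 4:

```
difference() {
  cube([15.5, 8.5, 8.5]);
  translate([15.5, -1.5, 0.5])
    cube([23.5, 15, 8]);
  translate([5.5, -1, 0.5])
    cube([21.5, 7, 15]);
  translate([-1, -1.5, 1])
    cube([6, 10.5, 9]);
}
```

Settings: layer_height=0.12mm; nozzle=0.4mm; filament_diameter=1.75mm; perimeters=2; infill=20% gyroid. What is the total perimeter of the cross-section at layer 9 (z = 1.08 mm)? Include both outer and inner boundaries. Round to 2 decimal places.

At z = 1.08 mm: the cube (footprint 15.5×8.5) is included at this height (perimeter 48.00 mm); the cube at (15.5, -1.5) is present — its section is the full 23.5×15 rectangle (perimeter 77.00 mm); the 21.5×7 cube at (5.5, -1) contributes its full rectangle (perimeter 57.00 mm); the cube at (-1, -1.5) (footprint 6×10.5) is included at this height (perimeter 33.00 mm); Taking the first minus the rest: starting from the 15.5×8.5 cube, the 23.5×15 cube at (15.5, -1.5) misses the remaining region (no effect); the 21.5×7 cube at (5.5, -1) partially overlaps it — only the 60.00 mm² overlap (of its 150.50 mm²) is removed, clipping the outline; the 6×10.5 cube at (-1, -1.5) partially overlaps it — only the 42.50 mm² overlap (of its 63.00 mm²) is removed, clipping the outline — boundary = 38.00 mm. Overall, the cross-section is a single solid region. Total boundary length (outer) = 38.00 mm.

38.00 mm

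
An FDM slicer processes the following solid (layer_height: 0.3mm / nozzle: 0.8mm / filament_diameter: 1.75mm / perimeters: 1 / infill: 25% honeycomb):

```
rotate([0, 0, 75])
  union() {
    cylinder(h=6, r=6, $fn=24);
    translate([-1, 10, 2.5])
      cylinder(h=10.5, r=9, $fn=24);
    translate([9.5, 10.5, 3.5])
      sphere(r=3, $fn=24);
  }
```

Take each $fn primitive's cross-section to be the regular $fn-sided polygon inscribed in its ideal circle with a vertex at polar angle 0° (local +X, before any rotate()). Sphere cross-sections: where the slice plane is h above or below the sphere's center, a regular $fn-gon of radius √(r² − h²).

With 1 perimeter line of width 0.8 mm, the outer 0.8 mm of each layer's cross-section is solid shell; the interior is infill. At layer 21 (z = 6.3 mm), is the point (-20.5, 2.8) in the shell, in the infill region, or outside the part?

At z = 6.3 mm: the cylinder is not intersected at this z (z outside [0, 6]); the r=9 cylinder at (-1, 10) contributes a regular 24-gon of circumradius 9; the sphere at (9.5, 10.5): section is a regular 24-gon, circumradius = √(r²−h²) = √(3²−2.8²) = 1.077; Taking the union: the 2 present regions are separate (no shared area or edge), so areas and boundary lengths simply add and each stays a separate island — 2 connected regions; (rotated 75° about Z; rotation is an isometry so areas/perimeters/island counts are preserved). Overall, the cross-section has 2 separate islands. Undo the 75° rotation: the query point maps to (-2.601, 20.526) in the un-rotated model frame. The nearest boundary edge runs (-3.33, 18.69)→(-1.00, 19.00); distance from the point to it = 1.72 mm. The point is not inside any of the regions above, so it lies outside the cross-section (1.72 mm from the nearest boundary).

outside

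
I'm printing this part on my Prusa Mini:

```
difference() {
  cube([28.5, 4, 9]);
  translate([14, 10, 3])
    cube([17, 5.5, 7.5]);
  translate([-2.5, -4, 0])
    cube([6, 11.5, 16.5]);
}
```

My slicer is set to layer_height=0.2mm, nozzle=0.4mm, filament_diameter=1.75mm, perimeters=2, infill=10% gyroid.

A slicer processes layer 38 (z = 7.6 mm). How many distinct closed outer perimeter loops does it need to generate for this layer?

1

At z = 7.6 mm: the cube is present — its section is the full 28.5×4 rectangle; the 17×5.5 cube at (14, 10) contributes its full rectangle; the 6×11.5 cube at (-2.5, -4) contributes its full rectangle; After the difference (first − rest): starting from the 28.5×4 cube, the 17×5.5 cube at (14, 10) misses the remaining region (no effect); the 6×11.5 cube at (-2.5, -4) partially overlaps it — only the 14.00 mm² overlap (of its 69.00 mm²) is removed, clipping the outline — 1 connected region. The result has 1 disconnected region.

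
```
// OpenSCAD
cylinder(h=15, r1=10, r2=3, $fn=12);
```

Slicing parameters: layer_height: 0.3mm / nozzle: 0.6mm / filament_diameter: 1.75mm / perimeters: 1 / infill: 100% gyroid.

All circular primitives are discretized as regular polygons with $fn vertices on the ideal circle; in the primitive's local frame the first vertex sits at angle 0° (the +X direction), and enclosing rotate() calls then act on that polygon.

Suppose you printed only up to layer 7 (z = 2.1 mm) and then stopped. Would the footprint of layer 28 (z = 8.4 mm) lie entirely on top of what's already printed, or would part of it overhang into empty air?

Compare the two slices. At z = 2.1: the cone contributes a regular 12-gon of circumradius 9.020 (interpolated between r1=10 and r2=3 at t=0.140) (area = (12/2)·9.020²·sin(360°/12) = 244.08 mm²). At z = 8.4: the cone contributes a regular 12-gon of circumradius 6.080 (interpolated between r1=10 and r2=3 at t=0.560) (area = (12/2)·6.080²·sin(360°/12) = 110.90 mm²). Checking containment: the cross-section at z = 8.4 is a subset of the cross-section at z = 2.1.

entirely on top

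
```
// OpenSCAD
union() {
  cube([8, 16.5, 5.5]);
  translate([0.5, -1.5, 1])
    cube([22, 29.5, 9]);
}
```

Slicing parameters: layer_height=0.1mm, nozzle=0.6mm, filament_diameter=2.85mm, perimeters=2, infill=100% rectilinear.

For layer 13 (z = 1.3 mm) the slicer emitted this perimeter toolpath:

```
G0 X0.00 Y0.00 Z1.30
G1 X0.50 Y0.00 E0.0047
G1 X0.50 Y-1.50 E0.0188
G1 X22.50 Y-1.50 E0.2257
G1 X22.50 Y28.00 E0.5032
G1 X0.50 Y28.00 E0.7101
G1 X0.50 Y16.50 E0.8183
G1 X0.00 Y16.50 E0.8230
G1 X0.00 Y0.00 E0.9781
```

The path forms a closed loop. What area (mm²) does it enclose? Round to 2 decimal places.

657.25 mm²

Apply the shoelace formula to the sequence of (X, Y) vertices; enclosed area = 657.25 mm².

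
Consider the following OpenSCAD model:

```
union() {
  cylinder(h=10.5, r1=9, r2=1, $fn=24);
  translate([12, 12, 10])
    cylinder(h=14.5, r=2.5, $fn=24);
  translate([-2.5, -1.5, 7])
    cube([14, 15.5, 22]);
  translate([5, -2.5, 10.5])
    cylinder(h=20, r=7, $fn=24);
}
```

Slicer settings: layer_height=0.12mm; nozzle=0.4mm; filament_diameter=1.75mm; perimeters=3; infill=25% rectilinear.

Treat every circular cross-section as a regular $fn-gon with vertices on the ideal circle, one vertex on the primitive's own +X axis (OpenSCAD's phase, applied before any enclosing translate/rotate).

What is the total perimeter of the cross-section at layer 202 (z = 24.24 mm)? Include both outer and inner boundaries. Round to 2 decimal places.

At z = 24.24 mm: the cone does not reach this height (z outside [0, 10.5]); the r=2.5 cylinder at (12, 12) gives a regular 24-gon of circumradius 2.5 (constant along its height) (perimeter = 2·24·2.500·sin(180°/24) = 15.66 mm); the cube at (-2.5, -1.5) (footprint 14×15.5) is included at this height (perimeter 59.00 mm); the r=7 cylinder at (5, -2.5) gives a regular 24-gon of circumradius 7 (constant along its height) (perimeter = 2·24·7.000·sin(180°/24) = 43.86 mm); Taking the union: the regions partially overlap (shared area 68.87 mm²), so the edge portions inside another operand are dropped and the merged outline is re-measured after clipping — boundary = 74.15 mm. Overall, the cross-section is a single solid region. Total boundary length (outer) = 74.15 mm.

74.15 mm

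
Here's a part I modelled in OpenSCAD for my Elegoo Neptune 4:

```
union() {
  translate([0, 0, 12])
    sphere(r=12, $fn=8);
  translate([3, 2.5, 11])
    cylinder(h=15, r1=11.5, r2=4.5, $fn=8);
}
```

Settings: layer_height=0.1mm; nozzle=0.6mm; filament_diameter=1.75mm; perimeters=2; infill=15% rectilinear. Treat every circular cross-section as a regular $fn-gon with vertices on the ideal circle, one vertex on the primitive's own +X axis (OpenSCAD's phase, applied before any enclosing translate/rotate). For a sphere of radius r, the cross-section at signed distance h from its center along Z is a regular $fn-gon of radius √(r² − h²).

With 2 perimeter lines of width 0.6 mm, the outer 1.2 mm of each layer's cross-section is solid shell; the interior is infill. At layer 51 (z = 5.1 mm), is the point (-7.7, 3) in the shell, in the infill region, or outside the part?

shell

At z = 5.1 mm: the r=12 sphere slices to a regular 8-gon of circumradius 9.818 (√(r²−h²) with h=6.9 from center); the cone at (3, 2.5) is absent (z outside [11, 26]); Taking the union: only the r=12 sphere is present, so the union is just that shape — 1 connected region. Overall, the cross-section is a single solid region. The nearest boundary edge runs (-6.94, 6.94)→(-9.82, 0.00); distance from the point to it = 0.81 mm. The point is inside the cross-section, 0.81 mm from the nearest boundary — within the 1.2 mm shell band (2 × 0.6).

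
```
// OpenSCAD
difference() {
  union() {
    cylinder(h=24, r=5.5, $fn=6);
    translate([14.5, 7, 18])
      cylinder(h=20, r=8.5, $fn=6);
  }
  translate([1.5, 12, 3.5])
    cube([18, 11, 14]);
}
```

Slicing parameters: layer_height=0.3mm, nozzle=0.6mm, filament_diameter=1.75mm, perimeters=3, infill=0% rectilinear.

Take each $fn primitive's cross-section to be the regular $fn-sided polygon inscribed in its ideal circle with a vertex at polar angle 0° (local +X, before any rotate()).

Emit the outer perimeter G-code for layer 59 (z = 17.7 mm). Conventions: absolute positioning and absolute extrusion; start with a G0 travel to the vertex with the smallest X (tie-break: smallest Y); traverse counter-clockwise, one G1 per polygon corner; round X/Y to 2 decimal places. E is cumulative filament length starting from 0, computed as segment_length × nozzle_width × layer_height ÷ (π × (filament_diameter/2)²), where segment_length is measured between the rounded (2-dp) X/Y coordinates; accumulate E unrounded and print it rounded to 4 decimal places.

G0 X-5.50 Y0.00 Z17.70
G1 X-2.75 Y-4.76 E0.4114
G1 X2.75 Y-4.76 E0.8230
G1 X5.50 Y0.00 E1.2344
G1 X2.75 Y4.76 E1.6458
G1 X-2.75 Y4.76 E2.0574
G1 X-5.50 Y0.00 E2.4688

At z = 17.7 mm: the r=5.5 cylinder gives a regular 6-gon of circumradius 5.5 (constant along its height); the cylinder at (14.5, 7) is absent (z outside [18, 38]); Taking the union: only the r=5.5 cylinder is present, so the union is just that shape — 1 connected region; the cube at (1.5, 12) does not reach this height (z outside [3.5, 17.5]); Subtracting the remaining from the first: none of the subtracted shapes is present at this height, so the result so far is unchanged — 1 connected region. The outline is a single polygon with 6 vertices. Extrusion per mm of travel: 0.6 × 0.3 / (π × 0.875²) = 0.074835. Accumulating E over each segment gives final E = 2.4688.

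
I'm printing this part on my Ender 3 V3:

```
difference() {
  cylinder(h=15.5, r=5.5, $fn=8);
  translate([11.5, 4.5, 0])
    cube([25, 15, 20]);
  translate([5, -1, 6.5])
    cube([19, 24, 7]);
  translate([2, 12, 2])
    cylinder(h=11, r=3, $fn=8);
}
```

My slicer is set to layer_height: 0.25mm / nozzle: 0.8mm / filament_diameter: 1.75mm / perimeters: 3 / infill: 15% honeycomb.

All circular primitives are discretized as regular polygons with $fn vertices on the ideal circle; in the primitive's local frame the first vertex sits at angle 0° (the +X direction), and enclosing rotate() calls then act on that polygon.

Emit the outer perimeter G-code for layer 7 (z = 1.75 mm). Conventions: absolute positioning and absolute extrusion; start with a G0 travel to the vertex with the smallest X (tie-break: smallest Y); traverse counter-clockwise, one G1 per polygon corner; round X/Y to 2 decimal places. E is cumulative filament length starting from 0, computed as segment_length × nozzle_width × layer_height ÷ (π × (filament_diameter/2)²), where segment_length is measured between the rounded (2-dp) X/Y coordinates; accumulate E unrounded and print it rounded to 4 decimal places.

At z = 1.75 mm: the r=5.5 cylinder contributes a regular 8-gon of circumradius 5.5; the 25×15 cube at (11.5, 4.5) contributes its full rectangle; the cube at (5, -1) is absent (z outside [6.5, 13.5]); the cylinder at (2, 12) is not intersected at this z (z outside [2, 13]); Subtracting the remaining from the first: starting from the r=5.5 cylinder, the 25×15 cube at (11.5, 4.5) misses the remaining region (no effect) — 1 connected region. The outline is a single polygon with 8 vertices. Extrusion per mm of travel: 0.8 × 0.25 / (π × 0.875²) = 0.083150. Accumulating E over each segment gives final E = 2.8005.

G0 X-5.50 Y0.00 Z1.75
G1 X-3.89 Y-3.89 E0.3501
G1 X0.00 Y-5.50 E0.7001
G1 X3.89 Y-3.89 E1.0502
G1 X5.50 Y0.00 E1.4003
G1 X3.89 Y3.89 E1.7503
G1 X0.00 Y5.50 E2.1004
G1 X-3.89 Y3.89 E2.4504
G1 X-5.50 Y0.00 E2.8005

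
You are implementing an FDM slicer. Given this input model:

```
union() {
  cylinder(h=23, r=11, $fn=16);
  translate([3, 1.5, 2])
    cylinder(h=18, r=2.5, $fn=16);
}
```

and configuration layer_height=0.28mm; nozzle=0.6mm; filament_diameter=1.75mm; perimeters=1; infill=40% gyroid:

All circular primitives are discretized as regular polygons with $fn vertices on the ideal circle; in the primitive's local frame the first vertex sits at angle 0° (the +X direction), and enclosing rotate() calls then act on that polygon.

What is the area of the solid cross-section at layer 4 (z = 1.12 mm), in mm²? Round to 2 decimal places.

370.44 mm²

At z = 1.12 mm: the r=11 cylinder gives a regular 16-gon of circumradius 11 (constant along its height) (area = (16/2)·11.000²·sin(360°/16) = 370.44 mm²); the cylinder at (3, 1.5) is not intersected at this z (z outside [2, 20]); Taking the union: only the r=11 cylinder is present, so the union is just that shape — area = 370.44 mm². Overall, the cross-section is a single solid region. Net area = 370.44 mm².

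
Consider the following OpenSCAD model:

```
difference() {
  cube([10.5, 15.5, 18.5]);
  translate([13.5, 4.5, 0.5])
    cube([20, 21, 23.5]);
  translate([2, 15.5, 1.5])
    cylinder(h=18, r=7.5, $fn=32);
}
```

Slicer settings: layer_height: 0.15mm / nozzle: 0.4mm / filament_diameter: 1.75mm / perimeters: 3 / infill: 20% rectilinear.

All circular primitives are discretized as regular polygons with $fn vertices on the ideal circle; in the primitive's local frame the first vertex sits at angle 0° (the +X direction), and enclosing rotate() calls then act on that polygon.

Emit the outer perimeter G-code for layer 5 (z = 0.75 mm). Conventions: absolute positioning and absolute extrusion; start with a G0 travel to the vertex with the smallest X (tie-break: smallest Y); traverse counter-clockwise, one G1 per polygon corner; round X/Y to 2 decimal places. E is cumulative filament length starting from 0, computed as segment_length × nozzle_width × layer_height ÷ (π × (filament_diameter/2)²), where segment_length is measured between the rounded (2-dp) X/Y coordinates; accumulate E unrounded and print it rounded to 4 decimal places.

At z = 0.75 mm: the cube (footprint 10.5×15.5) is included at this height; the cube at (13.5, 4.5) (footprint 20×21) is included at this height; the cylinder at (2, 15.5) is not intersected at this z (z outside [1.5, 19.5]); Taking the first minus the rest: starting from the 10.5×15.5 cube, the 20×21 cube at (13.5, 4.5) misses the remaining region (no effect) — 1 connected region. The outline is a single polygon with 4 vertices. Extrusion per mm of travel: 0.4 × 0.15 / (π × 0.875²) = 0.024945. Accumulating E over each segment gives final E = 1.2971.

G0 X0.00 Y0.00 Z0.75
G1 X10.50 Y0.00 E0.2619
G1 X10.50 Y15.50 E0.6486
G1 X0.00 Y15.50 E0.9105
G1 X0.00 Y0.00 E1.2971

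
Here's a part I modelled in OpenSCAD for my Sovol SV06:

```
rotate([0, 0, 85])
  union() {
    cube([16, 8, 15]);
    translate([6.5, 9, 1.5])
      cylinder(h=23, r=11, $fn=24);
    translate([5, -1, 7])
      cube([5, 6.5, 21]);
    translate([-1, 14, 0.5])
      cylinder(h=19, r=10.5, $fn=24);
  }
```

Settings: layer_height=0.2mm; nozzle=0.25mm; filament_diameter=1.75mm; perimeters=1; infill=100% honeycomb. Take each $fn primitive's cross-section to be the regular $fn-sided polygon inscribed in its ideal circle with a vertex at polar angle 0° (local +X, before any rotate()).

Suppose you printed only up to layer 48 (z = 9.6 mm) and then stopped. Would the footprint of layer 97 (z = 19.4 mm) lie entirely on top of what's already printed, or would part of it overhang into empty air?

Compare the two slices. At z = 9.6: the cube (footprint 16×8) is included at this height (area 128.00 mm²); the r=11 cylinder at (6.5, 9) gives a regular 24-gon of circumradius 11 (constant along its height) (area = (24/2)·11.000²·sin(360°/24) = 375.81 mm²); the cube at (5, -1) (footprint 5×6.5) is included at this height (area 32.50 mm²); the cylinder at (-1, 14): section is a regular 24-gon, circumradius r=10.5 (area = (24/2)·10.500²·sin(360°/24) = 342.42 mm²); Merging all regions: the regions partially overlap — summed areas 878.72 mm² minus the doubly-counted overlap 327.42 mm² gives 551.30 mm² — area = 551.30 mm²; (whole slice rotated 85° about Z — lengths, areas and connectivity unchanged). At z = 19.4: the cube is not intersected at this z (z outside [0, 15]); the r=11 cylinder at (6.5, 9) contributes a regular 24-gon of circumradius 11 (area = (24/2)·11.000²·sin(360°/24) = 375.81 mm²); the cube at (5, -1) is present — its section is the full 5×6.5 rectangle (area 32.50 mm²); the r=10.5 cylinder at (-1, 14) contributes a regular 24-gon of circumradius 10.5 (area = (24/2)·10.500²·sin(360°/24) = 342.42 mm²); Merging all regions: the regions partially overlap — summed areas 750.72 mm² minus the doubly-counted overlap 204.47 mm² gives 546.26 mm² — area = 546.26 mm²; (rotated 85° about Z; rotation is an isometry so areas/perimeters/island counts are preserved). Checking containment: the cross-section at z = 19.4 is a subset of the cross-section at z = 9.6.

entirely on top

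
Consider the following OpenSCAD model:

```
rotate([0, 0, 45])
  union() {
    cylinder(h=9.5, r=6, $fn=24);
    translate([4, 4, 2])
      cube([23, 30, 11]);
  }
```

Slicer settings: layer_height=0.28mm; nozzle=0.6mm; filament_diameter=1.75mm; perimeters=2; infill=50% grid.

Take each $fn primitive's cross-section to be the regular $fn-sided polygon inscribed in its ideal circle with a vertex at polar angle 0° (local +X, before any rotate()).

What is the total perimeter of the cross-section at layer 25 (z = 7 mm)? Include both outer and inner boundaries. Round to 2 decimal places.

142.12 mm

At z = 7 mm: the r=6 cylinder gives a regular 24-gon of circumradius 6 (constant along its height) (perimeter = 2·24·6.000·sin(180°/24) = 37.59 mm); the cube at (4, 4) (footprint 23×30) is included at this height (perimeter 106.00 mm); Taking the union: the regions partially overlap (shared area 0.10 mm²), so the edge portions inside another operand are dropped and the merged outline is re-measured after clipping — boundary = 142.12 mm; (whole slice rotated 45° about Z — lengths, areas and connectivity unchanged). Overall, the cross-section is a single solid region. Total boundary length (outer) = 142.12 mm.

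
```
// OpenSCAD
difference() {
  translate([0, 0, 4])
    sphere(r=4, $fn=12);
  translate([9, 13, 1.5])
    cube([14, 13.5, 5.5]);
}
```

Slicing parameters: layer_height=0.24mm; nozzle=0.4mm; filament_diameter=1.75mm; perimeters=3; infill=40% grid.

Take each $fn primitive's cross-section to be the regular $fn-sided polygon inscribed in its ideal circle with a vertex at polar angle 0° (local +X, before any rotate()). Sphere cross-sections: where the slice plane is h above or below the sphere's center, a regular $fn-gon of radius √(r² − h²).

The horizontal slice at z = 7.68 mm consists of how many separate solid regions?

At z = 7.68 mm: the r=4 sphere slices to a regular 12-gon of circumradius 1.568 (√(r²−h²) with h=3.68 from center); the cube at (9, 13) does not reach this height (z outside [1.5, 7]); After the difference (first − rest): none of the subtracted shapes is present at this height, so the r=4 sphere is unchanged — 1 connected region. The result has 1 disconnected region.

1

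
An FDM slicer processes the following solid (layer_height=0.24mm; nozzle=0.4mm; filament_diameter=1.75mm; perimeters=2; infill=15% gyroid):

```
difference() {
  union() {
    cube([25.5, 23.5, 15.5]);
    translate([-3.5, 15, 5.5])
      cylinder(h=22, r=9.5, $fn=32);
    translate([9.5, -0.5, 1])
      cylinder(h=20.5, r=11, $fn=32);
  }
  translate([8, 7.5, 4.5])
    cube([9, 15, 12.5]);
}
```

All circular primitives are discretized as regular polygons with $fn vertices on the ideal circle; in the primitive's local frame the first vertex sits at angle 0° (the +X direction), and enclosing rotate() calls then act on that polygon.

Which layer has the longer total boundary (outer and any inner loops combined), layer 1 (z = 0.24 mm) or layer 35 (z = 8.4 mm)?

Layer 1 (z = 0.24): the 25.5×23.5 cube contributes its full rectangle (perimeter 98.00 mm); the cylinder at (-3.5, 15) is not intersected at this z (z outside [5.5, 27.5]); the cylinder at (9.5, -0.5) is absent (z outside [1, 21.5]); Combining (union): only the 25.5×23.5 cube is present, so the union is just that shape — boundary = 98.00 mm; the cube at (8, 7.5) is absent (z outside [4.5, 17]); Subtracting the remaining from the first: none of the subtracted shapes is present at this height, so the result so far is unchanged — boundary = 98.00 mm. So its perimeter = 98.00 mm. Layer 35 (z = 8.4): the cube is present — its section is the full 25.5×23.5 rectangle (perimeter 98.00 mm); the cylinder at (-3.5, 15): section is a regular 32-gon, circumradius r=9.5 (perimeter = 2·32·9.500·sin(180°/32) = 59.59 mm); the r=11 cylinder at (9.5, -0.5) contributes a regular 32-gon of circumradius 11 (perimeter = 2·32·11.000·sin(180°/32) = 69.00 mm); Merging all regions: the regions partially overlap (shared area 249.20 mm²), so the edge portions inside another operand are dropped and the merged outline is re-measured after clipping — boundary = 133.04 mm; the 9×15 cube at (8, 7.5) contributes its full rectangle (perimeter 48.00 mm); After the difference (first − rest): starting from the result so far, the 9×15 cube at (8, 7.5) lies wholly inside it (removes its full 135.00 mm² and its 48.00 mm outline becomes a hole wall) — boundary (outer + 1 inner loop) = 181.04 mm. So its perimeter = 181.04 mm. Layer 35 is larger (181.04 vs 98.00 mm).

layer 35 (z = 8.4 mm)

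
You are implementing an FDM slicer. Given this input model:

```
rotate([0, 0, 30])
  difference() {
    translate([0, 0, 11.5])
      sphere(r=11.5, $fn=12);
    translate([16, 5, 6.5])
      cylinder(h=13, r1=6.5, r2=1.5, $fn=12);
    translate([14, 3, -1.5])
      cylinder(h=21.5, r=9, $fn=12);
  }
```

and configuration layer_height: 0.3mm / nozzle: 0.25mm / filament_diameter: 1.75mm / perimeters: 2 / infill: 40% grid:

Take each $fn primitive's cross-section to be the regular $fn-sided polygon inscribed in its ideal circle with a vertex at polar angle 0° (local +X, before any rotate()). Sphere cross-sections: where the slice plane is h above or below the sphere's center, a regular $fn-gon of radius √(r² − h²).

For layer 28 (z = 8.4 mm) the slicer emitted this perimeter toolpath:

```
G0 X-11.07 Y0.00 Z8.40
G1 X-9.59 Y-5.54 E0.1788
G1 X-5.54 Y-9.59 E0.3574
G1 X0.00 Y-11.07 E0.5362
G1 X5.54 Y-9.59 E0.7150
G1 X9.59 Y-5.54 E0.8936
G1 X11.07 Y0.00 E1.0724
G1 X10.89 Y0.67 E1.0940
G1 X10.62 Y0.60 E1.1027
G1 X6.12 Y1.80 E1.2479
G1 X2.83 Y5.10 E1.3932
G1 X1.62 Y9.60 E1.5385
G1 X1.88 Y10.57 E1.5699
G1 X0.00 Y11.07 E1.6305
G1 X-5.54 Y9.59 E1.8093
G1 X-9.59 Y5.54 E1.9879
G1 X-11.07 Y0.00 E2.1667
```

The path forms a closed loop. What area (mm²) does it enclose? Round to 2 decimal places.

319.49 mm²

Apply the shoelace formula to the sequence of (X, Y) vertices; enclosed area = 319.49 mm².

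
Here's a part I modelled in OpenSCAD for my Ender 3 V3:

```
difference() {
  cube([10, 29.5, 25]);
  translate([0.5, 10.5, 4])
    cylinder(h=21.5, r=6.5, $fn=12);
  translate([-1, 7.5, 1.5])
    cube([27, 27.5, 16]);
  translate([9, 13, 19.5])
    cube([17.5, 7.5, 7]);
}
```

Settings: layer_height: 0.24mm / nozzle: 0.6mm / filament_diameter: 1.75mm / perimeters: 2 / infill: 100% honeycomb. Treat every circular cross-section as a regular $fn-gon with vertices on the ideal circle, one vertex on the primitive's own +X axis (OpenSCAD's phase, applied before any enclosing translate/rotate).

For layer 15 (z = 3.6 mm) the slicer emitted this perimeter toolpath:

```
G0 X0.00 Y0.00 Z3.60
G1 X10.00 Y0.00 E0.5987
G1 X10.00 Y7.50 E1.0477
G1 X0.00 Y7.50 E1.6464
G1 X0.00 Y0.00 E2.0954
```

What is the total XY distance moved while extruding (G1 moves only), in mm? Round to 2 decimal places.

Sum the Euclidean lengths of each G1 segment: total = 35.00 mm.

35.00 mm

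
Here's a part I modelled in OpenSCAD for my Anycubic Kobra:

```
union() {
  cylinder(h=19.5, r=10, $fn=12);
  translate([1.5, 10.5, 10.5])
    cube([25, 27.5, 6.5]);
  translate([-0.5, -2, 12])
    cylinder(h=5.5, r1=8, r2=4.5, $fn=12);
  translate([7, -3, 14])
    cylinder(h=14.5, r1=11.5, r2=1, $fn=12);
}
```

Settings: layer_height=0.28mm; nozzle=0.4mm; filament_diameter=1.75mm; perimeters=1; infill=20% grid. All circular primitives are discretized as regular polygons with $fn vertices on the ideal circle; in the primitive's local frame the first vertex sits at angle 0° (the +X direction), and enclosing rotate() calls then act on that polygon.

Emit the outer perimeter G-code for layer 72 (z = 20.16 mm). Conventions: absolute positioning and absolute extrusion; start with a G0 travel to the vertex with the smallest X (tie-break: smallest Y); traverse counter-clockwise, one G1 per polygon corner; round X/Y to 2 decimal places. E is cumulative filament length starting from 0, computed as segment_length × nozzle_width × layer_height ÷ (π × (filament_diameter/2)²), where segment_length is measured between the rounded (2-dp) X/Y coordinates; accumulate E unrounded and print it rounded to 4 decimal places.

At z = 20.16 mm: the cylinder does not reach this height (z outside [0, 19.5]); the cube at (1.5, 10.5) is not intersected at this z (z outside [10.5, 17]); the cone at (-0.5, -2) does not reach this height (z outside [12, 17.5]); the cone at (7, -3) (r1=11.5→r2=1) has section circumradius 7.039 here — a regular 12-gon; Combining (union): only the cone at (7, -3) is present, so the union is just that shape — 1 connected region. The outline is a single polygon with 12 vertices. Extrusion per mm of travel: 0.4 × 0.28 / (π × 0.875²) = 0.046564. Accumulating E over each segment gives final E = 2.0368.

G0 X-0.04 Y-3.00 Z20.16
G1 X0.90 Y-6.52 E0.1696
G1 X3.48 Y-9.10 E0.3395
G1 X7.00 Y-10.04 E0.5092
G1 X10.52 Y-9.10 E0.6788
G1 X13.10 Y-6.52 E0.8487
G1 X14.04 Y-3.00 E1.0184
G1 X13.10 Y0.52 E1.1880
G1 X10.52 Y3.10 E1.3579
G1 X7.00 Y4.04 E1.5276
G1 X3.48 Y3.10 E1.6972
G1 X0.90 Y0.52 E1.8671
G1 X-0.04 Y-3.00 E2.0368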